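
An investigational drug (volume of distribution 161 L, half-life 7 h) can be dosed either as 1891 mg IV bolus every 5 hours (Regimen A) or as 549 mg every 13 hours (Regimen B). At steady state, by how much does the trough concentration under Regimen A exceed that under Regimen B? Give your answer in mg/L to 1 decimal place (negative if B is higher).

Regimen A: f = (1/2)^(5/7) ≈ 0.6095; Cmin,ss = (1891/161)·f/(1−f) ≈ 18.332 mg/L.
Regimen B: f = (1/2)^(13/7) ≈ 0.2760; Cmin,ss = (549/161)·f/(1−f) ≈ 1.300 mg/L.
Difference ≈ 18.332 − 1.300 ≈ 17.032 mg/L.

17.0 mg/L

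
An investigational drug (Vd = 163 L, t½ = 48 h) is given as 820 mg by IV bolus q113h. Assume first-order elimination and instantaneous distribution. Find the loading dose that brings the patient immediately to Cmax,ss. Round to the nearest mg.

f = (1/2)^(113/48) ≈ 0.195580; accumulation ratio R = 1/(1−f) ≈ 1.24313.
Loading dose to hit Cmax,ss on first dose: D_load = D_maint·R ≈ 820 × 1.24313 ≈ 1019.37 mg.

1019 mg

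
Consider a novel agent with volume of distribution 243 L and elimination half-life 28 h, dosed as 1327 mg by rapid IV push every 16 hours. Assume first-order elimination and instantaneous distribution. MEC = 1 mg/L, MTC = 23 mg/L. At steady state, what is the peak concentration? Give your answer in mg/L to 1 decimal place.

16.7 mg/L

k = ln2/t½ = ln2/28 ≈ 0.024755 h⁻¹; fraction remaining f = e^(−kτ) = e^(−0.024755×16) ≈ 0.6730.
At steady state, accumulation factor R = 1/(1 − e^(−kτ)) ≈ 3.0581.
Each bolus raises the concentration by D/Vd = 1327/243 ≈ 5.461 mg/L.
Steady-state peak Cmax,ss = C₀·R ≈ 5.461 × 3.0581 ≈ 16.700 mg/L.
Peak 16.7 mg/L vs MTC 23 mg/L: below toxic threshold.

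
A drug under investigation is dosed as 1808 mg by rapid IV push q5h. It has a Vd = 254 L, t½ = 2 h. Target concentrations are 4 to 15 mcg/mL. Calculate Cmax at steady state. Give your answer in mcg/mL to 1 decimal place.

Over one 5-h interval, 5/2 ≈ 2.5 half-lives elapse, leaving f ≈ 0.1768 of each dose.
At steady state, accumulation factor R = 1/(1 − e^(−kτ)) ≈ 1.2148.
Each bolus raises the concentration by D/Vd = 1808/254 ≈ 7.118 mcg/mL.
Steady-state peak Cmax,ss = C₀·R ≈ 7.118 × 1.2148 ≈ 8.647 mcg/mL.
Peak 8.6 mcg/mL vs MTC 15 mcg/mL: below toxic threshold.

8.6 mcg/mL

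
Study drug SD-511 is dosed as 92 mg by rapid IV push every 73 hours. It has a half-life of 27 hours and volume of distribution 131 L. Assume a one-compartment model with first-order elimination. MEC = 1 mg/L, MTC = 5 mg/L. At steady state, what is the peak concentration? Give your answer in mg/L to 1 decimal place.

0.8 mg/L

Over one 73-h interval, 73/27 ≈ 2.7037 half-lives elapse, leaving f ≈ 0.1535 of each dose.
At steady state, accumulation factor R = 1/(1 − e^(−kτ)) ≈ 1.1813.
Single-dose peak C₀ = D/Vd = 92/131 ≈ 0.702 mg/L.
Steady-state peak Cmax,ss = C₀·R ≈ 0.702 × 1.1813 ≈ 0.829 mg/L.
Peak 0.8 mg/L vs MTC 5 mg/L: below toxic threshold.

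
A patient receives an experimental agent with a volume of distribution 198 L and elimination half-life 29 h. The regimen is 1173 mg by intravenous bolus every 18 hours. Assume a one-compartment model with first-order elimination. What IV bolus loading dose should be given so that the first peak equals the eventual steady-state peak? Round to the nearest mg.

f = (1/2)^(18/29) ≈ 0.650360; accumulation ratio R = 1/(1−f) ≈ 2.86008.
Loading dose to hit Cmax,ss on first dose: D_load = D_maint·R ≈ 1173 × 2.86008 ≈ 3354.87 mg.

3355 mg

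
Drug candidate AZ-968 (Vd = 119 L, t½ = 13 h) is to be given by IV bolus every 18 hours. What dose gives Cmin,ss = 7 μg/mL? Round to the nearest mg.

1342 mg

τ/t½ = 18/13 ≈ 1.3846, so f = (1/2)^(18/13) ≈ 0.382992.
Cmin,ss = (D/Vd)·f/(1−f), so D = Cmin,ss·Vd·(1−f)/f.
D = 7 × 119 × (1−f)/f ≈ 7 × 119 × 1.61102 ≈ 1341.98 mg.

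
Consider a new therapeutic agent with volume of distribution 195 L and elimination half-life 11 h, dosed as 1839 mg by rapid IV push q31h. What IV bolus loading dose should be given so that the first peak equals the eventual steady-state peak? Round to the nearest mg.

2143 mg

f = (1/2)^(31/11) ≈ 0.141789; accumulation ratio R = 1/(1−f) ≈ 1.16521.
Loading dose to hit Cmax,ss on first dose: D_load = D_maint·R ≈ 1839 × 1.16521 ≈ 2142.82 mg.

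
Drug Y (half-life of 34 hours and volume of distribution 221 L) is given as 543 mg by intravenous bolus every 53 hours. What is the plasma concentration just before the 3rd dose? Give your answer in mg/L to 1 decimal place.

f = (1/2)^(τ/t½) = (1/2)^(53/34) ≈ 0.3394.
C₀ = D/Vd = 543/221 ≈ 2.457 mg/L.
Before the 3rd dose, 2 doses have been given. Superposition: Cmin = C₀·(f + f²).
≈ 2.457 × (0.3394 + 0.1152) ≈ 2.457 × 0.4546 ≈ 1.117 mg/L.

1.1 mg/L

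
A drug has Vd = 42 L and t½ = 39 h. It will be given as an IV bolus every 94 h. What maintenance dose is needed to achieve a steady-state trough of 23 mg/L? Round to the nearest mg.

4169 mg

τ/t½ = 94/39 ≈ 2.4103, so f = (1/2)^(94/39) ≈ 0.188122.
Cmin,ss = (D/Vd)·f/(1−f), so D = Cmin,ss·Vd·(1−f)/f.
D = 23 × 42 × (1−f)/f ≈ 23 × 42 × 4.31570 ≈ 4168.97 mg.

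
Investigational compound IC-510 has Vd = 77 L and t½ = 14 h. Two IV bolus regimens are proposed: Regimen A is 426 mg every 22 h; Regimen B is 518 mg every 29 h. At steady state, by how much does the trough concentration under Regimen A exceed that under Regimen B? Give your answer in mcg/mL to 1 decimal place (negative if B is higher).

0.7 mcg/mL

Regimen A: f = (1/2)^(22/14) ≈ 0.3365; Cmin,ss = (426/77)·f/(1−f) ≈ 2.806 mcg/mL.
Regimen B: f = (1/2)^(29/14) ≈ 0.2379; Cmin,ss = (518/77)·f/(1−f) ≈ 2.100 mcg/mL.
Difference ≈ 2.806 − 2.100 ≈ 0.706 mcg/mL.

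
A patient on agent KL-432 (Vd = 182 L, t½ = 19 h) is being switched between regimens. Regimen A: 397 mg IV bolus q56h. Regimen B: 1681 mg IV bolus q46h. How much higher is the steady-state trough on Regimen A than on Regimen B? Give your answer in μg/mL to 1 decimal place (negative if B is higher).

-1.8 μg/mL

Regimen A: f = (1/2)^(56/19) ≈ 0.1296; Cmin,ss = (397/182)·f/(1−f) ≈ 0.325 μg/mL.
Regimen B: f = (1/2)^(46/19) ≈ 0.1867; Cmin,ss = (1681/182)·f/(1−f) ≈ 2.120 μg/mL.
Difference ≈ 0.325 − 2.120 ≈ -1.795 μg/mL.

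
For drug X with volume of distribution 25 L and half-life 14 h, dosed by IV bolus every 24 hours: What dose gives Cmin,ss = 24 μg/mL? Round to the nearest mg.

τ/t½ = 24/14 ≈ 1.7143, so f = (1/2)^(24/14) ≈ 0.304753.
Cmin,ss = (D/Vd)·f/(1−f), so D = Cmin,ss·Vd·(1−f)/f.
D = 24 × 25 × (1−f)/f ≈ 24 × 25 × 2.28135 ≈ 1368.81 mg.

1369 mg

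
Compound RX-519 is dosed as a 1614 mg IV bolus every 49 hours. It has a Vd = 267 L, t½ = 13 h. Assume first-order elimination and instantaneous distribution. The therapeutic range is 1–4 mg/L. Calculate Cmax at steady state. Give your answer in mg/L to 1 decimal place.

k = ln2/t½ = ln2/13 ≈ 0.053319 h⁻¹; fraction remaining f = e^(−kτ) = e^(−0.053319×49) ≈ 0.0733.
Accumulation ratio R = 1/(1 − f) ≈ 1/0.9267 ≈ 1.0791.
Single-dose peak C₀ = D/Vd = 1614/267 ≈ 6.045 mg/L.
Steady-state peak Cmax,ss = C₀·R ≈ 6.045 × 1.0791 ≈ 6.523 mg/L.
Peak 6.5 mg/L vs MTC 4 mg/L: exceeds toxic threshold.

6.5 mg/L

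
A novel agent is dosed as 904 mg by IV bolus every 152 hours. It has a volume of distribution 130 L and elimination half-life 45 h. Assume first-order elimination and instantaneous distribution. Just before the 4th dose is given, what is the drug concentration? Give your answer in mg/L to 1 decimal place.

0.7 mg/L

f = (1/2)^(τ/t½) = (1/2)^(152/45) ≈ 0.0962.
C₀ = D/Vd = 904/130 ≈ 6.954 mg/L.
Before the 4th dose, 3 doses have been given. Superposition: Cmin = C₀·(f + f² + … + f^3).
≈ 6.954 × (0.0962 + 0.0093 + 0.0009) ≈ 6.954 × 0.1064 ≈ 0.740 mg/L.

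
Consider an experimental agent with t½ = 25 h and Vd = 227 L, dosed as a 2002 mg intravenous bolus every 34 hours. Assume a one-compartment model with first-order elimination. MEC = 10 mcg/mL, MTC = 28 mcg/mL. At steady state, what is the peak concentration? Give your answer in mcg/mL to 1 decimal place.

14.4 mcg/mL

k = ln2/t½ = ln2/25 ≈ 0.027726 h⁻¹; fraction remaining f = e^(−kτ) = e^(−0.027726×34) ≈ 0.3896.
Accumulation ratio R = 1/(1 − f) ≈ 1/0.6104 ≈ 1.6383.
Each bolus raises the concentration by D/Vd = 2002/227 ≈ 8.819 mcg/mL.
Steady-state peak Cmax,ss = C₀·R ≈ 8.819 × 1.6383 ≈ 14.448 mcg/mL.
Peak 14.4 mcg/mL vs MTC 28 mcg/mL: below toxic threshold.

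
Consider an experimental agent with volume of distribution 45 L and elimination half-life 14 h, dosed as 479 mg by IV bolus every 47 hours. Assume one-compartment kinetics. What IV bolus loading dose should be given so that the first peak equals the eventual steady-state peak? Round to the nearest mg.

531 mg

f = (1/2)^(47/14) ≈ 0.097589; accumulation ratio R = 1/(1−f) ≈ 1.10814.
Loading dose to hit Cmax,ss on first dose: D_load = D_maint·R ≈ 479 × 1.10814 ≈ 530.80 mg.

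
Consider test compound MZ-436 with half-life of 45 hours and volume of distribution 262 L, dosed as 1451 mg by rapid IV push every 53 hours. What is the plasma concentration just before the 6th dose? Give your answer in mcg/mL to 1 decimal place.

f = (1/2)^(τ/t½) = (1/2)^(53/45) ≈ 0.4420.
C₀ = D/Vd = 1451/262 ≈ 5.538 mcg/mL.
Before the 6th dose, 5 doses have been given. Superposition: Cmin = C₀·(f + f² + … + f^5).
≈ 5.538 × (0.4420 + 0.1954 + 0.0864 + 0.0382 + 0.0169) ≈ 5.538 × 0.7789 ≈ 4.314 mcg/mL.

4.3 mcg/mL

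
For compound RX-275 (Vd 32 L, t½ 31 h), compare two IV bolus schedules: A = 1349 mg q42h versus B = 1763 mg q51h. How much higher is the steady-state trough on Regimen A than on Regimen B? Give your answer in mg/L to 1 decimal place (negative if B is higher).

Regimen A: f = (1/2)^(42/31) ≈ 0.3910; Cmin,ss = (1349/32)·f/(1−f) ≈ 27.066 mg/L.
Regimen B: f = (1/2)^(51/31) ≈ 0.3197; Cmin,ss = (1763/32)·f/(1−f) ≈ 25.891 mg/L.
Difference ≈ 27.066 − 25.891 ≈ 1.175 mg/L.

1.2 mg/L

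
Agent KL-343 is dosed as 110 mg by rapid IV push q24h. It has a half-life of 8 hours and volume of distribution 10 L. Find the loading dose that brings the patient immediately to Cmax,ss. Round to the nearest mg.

f = (1/2)^(24/8) ≈ 0.125000; accumulation ratio R = 1/(1−f) ≈ 1.14286.
Loading dose to hit Cmax,ss on first dose: D_load = D_maint·R ≈ 110 × 1.14286 ≈ 125.71 mg.

126 mg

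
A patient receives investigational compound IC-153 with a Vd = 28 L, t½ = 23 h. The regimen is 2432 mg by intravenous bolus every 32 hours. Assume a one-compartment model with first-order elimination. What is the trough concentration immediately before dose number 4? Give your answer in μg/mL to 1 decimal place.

50.5 μg/mL

f = (1/2)^(τ/t½) = (1/2)^(32/23) ≈ 0.3812.
C₀ = D/Vd = 2432/28 ≈ 86.857 μg/mL.
Before the 4th dose, 3 doses have been given. Superposition: Cmin = C₀·(f + f² + … + f^3).
≈ 86.857 × (0.3812 + 0.1453 + 0.0554) ≈ 86.857 × 0.5819 ≈ 50.542 μg/mL.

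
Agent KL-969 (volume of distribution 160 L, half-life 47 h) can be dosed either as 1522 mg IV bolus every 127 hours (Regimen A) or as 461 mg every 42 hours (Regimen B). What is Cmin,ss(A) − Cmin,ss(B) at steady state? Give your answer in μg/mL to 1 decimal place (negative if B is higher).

-1.6 μg/mL

Regimen A: f = (1/2)^(127/47) ≈ 0.1537; Cmin,ss = (1522/160)·f/(1−f) ≈ 1.728 μg/mL.
Regimen B: f = (1/2)^(42/47) ≈ 0.5383; Cmin,ss = (461/160)·f/(1−f) ≈ 3.359 μg/mL.
Difference ≈ 1.728 − 3.359 ≈ -1.631 μg/mL.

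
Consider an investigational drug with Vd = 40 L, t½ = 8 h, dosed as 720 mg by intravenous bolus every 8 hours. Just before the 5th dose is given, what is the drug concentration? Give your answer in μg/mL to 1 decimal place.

16.9 μg/mL

f = (1/2)^(τ/t½) = (1/2)^(8/8) ≈ 0.5000.
C₀ = D/Vd = 720/40 ≈ 18.000 μg/mL.
Before the 5th dose, 4 doses have been given. Superposition: Cmin = C₀·(f + f² + … + f^4).
≈ 18.000 × (0.5000 + 0.2500 + 0.1250 + 0.0625) ≈ 18.000 × 0.9375 ≈ 16.875 μg/mL.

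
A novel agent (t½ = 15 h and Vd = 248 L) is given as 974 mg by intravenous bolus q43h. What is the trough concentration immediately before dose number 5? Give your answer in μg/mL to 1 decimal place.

f = (1/2)^(τ/t½) = (1/2)^(43/15) ≈ 0.1371.
C₀ = D/Vd = 974/248 ≈ 3.927 μg/mL.
Before the 5th dose, 4 doses have been given. Superposition: Cmin = C₀·(f + f² + … + f^4).
≈ 3.927 × (0.1371 + 0.0188 + 0.0026 + 0.0004) ≈ 3.927 × 0.1589 ≈ 0.624 μg/mL.

0.6 μg/mL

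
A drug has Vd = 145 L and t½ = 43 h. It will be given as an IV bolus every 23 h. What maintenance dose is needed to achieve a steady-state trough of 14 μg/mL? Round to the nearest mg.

911 mg

τ/t½ = 23/43 ≈ 0.53488, so f = (1/2)^(23/43) ≈ 0.690214.
Cmin,ss = (D/Vd)·f/(1−f), so D = Cmin,ss·Vd·(1−f)/f.
D = 14 × 145 × (1−f)/f ≈ 14 × 145 × 0.44883 ≈ 911.12 mg.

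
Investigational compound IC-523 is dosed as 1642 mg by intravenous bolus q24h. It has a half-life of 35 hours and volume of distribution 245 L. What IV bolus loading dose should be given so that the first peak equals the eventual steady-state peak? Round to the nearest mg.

4340 mg

f = (1/2)^(24/35) ≈ 0.621698; accumulation ratio R = 1/(1−f) ≈ 2.64339.
Loading dose to hit Cmax,ss on first dose: D_load = D_maint·R ≈ 1642 × 2.64339 ≈ 4340.45 mg.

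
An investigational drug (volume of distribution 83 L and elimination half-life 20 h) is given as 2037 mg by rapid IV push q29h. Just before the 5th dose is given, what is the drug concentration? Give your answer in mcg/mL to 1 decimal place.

f = (1/2)^(τ/t½) = (1/2)^(29/20) ≈ 0.3660.
C₀ = D/Vd = 2037/83 ≈ 24.542 mcg/mL.
Before the 5th dose, 4 doses have been given. Superposition: Cmin = C₀·(f + f² + … + f^4).
≈ 24.542 × (0.3660 + 0.1340 + 0.0490 + 0.0179) ≈ 24.542 × 0.5669 ≈ 13.913 mcg/mL.

13.9 mcg/mL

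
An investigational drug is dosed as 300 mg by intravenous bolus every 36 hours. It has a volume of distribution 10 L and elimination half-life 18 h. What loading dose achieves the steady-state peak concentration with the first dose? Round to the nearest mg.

400 mg

f = (1/2)^(36/18) ≈ 0.250000; accumulation ratio R = 1/(1−f) ≈ 1.33333.
Loading dose to hit Cmax,ss on first dose: D_load = D_maint·R ≈ 300 × 1.33333 ≈ 400.00 mg.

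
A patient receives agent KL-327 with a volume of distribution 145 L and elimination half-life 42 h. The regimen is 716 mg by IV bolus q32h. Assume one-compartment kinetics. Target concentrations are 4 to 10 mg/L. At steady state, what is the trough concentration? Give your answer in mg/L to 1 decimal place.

Over one 32-h interval, 32/42 ≈ 0.7619 half-lives elapse, leaving f ≈ 0.5897 of each dose.
Each bolus raises the concentration by D/Vd = 716/145 ≈ 4.938 mg/L.
Steady-state trough Cmin,ss = C₀·f/(1−f) ≈ 4.938 × 0.5897/0.4103 ≈ 7.097 mg/L.
Trough 7.1 mg/L vs MEC 4 mg/L: adequate.

7.1 mg/L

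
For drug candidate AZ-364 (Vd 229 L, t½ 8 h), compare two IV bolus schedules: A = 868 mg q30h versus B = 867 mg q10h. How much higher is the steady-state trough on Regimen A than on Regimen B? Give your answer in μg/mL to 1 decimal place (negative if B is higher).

Regimen A: f = (1/2)^(30/8) ≈ 0.0743; Cmin,ss = (868/229)·f/(1−f) ≈ 0.304 μg/mL.
Regimen B: f = (1/2)^(10/8) ≈ 0.4204; Cmin,ss = (867/229)·f/(1−f) ≈ 2.746 μg/mL.
Difference ≈ 0.304 − 2.746 ≈ -2.442 μg/mL.

-2.4 μg/mL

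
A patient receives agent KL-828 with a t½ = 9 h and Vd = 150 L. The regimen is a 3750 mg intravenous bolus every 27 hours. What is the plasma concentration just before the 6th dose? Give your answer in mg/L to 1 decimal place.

3.6 mg/L

f = (1/2)^(τ/t½) = (1/2)^(27/9) ≈ 0.1250.
C₀ = D/Vd = 3750/150 ≈ 25.000 mg/L.
Before the 6th dose, 5 doses have been given. Superposition: Cmin = C₀·(f + f² + … + f^5).
≈ 25.000 × (0.1250 + 0.0156 + 0.0020 + 0.0002 + 0.0000) ≈ 25.000 × 0.1428 ≈ 3.570 mg/L.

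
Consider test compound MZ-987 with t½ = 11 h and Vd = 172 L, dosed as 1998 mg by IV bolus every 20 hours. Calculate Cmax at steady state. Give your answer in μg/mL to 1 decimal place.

τ/t½ = 20/11 ≈ 1.8182, so fraction remaining f = (1/2)^(20/11) ≈ 0.2836.
Accumulation ratio R = 1/(1 − f) ≈ 1/0.7164 ≈ 1.3959.
Each bolus raises the concentration by D/Vd = 1998/172 ≈ 11.616 μg/mL.
Steady-state peak Cmax,ss = C₀·R ≈ 11.616 × 1.3959 ≈ 16.215 μg/mL.

16.2 μg/mL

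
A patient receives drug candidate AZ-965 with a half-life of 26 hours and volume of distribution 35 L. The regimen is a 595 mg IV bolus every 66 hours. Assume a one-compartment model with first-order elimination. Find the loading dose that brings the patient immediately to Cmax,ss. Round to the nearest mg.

719 mg

f = (1/2)^(66/26) ≈ 0.172126; accumulation ratio R = 1/(1−f) ≈ 1.20791.
Loading dose to hit Cmax,ss on first dose: D_load = D_maint·R ≈ 595 × 1.20791 ≈ 718.71 mg.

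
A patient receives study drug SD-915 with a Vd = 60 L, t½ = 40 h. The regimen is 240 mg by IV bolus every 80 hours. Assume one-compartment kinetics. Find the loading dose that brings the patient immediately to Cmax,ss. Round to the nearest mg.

f = (1/2)^(80/40) ≈ 0.250000; accumulation ratio R = 1/(1−f) ≈ 1.33333.
Loading dose to hit Cmax,ss on first dose: D_load = D_maint·R ≈ 240 × 1.33333 ≈ 320.00 mg.

320 mg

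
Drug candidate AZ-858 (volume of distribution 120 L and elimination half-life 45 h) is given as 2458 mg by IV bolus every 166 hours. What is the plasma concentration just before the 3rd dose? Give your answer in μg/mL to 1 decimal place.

f = (1/2)^(τ/t½) = (1/2)^(166/45) ≈ 0.0775.
C₀ = D/Vd = 2458/120 ≈ 20.483 μg/mL.
Before the 3rd dose, 2 doses have been given. Superposition: Cmin = C₀·(f + f²).
≈ 20.483 × (0.0775 + 0.0060) ≈ 20.483 × 0.0835 ≈ 1.710 μg/mL.

1.7 μg/mL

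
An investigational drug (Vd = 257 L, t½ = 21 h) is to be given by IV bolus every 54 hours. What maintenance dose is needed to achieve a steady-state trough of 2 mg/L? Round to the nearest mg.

τ/t½ = 54/21 ≈ 2.5714, so f = (1/2)^(54/21) ≈ 0.168238.
Cmin,ss = (D/Vd)·f/(1−f), so D = Cmin,ss·Vd·(1−f)/f.
D = 2 × 257 × (1−f)/f ≈ 2 × 257 × 4.94396 ≈ 2541.20 mg.

2541 mg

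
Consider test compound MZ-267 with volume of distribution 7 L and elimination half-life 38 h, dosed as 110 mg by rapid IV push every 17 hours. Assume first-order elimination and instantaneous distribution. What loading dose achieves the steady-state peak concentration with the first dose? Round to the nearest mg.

413 mg

f = (1/2)^(17/38) ≈ 0.733379; accumulation ratio R = 1/(1−f) ≈ 3.75064.
Loading dose to hit Cmax,ss on first dose: D_load = D_maint·R ≈ 110 × 3.75064 ≈ 412.57 mg.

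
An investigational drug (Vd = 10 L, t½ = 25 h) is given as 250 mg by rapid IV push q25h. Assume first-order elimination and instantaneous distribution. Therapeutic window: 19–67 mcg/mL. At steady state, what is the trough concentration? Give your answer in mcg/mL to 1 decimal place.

25.0 mcg/mL

τ = 25 h = 1 half-life, so f = (1/2)^1 = 0.5.
Accumulation ratio R = 1/(1 − f) = 1/0.5 = 2/1.
Single-dose peak C₀ = D/Vd = 250/10 = 25 mcg/mL.
Steady-state peak Cmax,ss = C₀·R = 25 × 2/1 ≈ 50.000 mcg/mL.
Steady-state trough Cmin,ss = Cmax,ss·f ≈ 50.000 × 0.5 ≈ 25.000 mcg/mL.
Trough 25.0 mcg/mL vs MEC 19 mcg/mL: adequate.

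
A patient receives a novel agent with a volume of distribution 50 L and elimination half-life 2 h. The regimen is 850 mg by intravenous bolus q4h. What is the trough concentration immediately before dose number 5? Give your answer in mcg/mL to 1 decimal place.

5.6 mcg/mL

f = (1/2)^(τ/t½) = (1/2)^(4/2) ≈ 0.2500.
C₀ = D/Vd = 850/50 ≈ 17.000 mcg/mL.
Before the 5th dose, 4 doses have been given. Superposition: Cmin = C₀·(f + f² + … + f^4).
≈ 17.000 × (0.2500 + 0.0625 + 0.0156 + 0.0039) ≈ 17.000 × 0.3320 ≈ 5.644 mcg/mL.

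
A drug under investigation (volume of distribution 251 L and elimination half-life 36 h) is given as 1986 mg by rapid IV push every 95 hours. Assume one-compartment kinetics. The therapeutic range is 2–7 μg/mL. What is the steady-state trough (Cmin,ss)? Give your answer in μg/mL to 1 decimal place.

1.5 μg/mL

k = ln2/t½ = ln2/36 ≈ 0.019254 h⁻¹; fraction remaining f = e^(−kτ) = e^(−0.019254×95) ≈ 0.1606.
Accumulation ratio R = 1/(1 − f) ≈ 1/0.8394 ≈ 1.1913.
Each bolus raises the concentration by D/Vd = 1986/251 ≈ 7.912 μg/mL.
Cmax,ss = C₀/(1 − f) ≈ 7.912/0.8394 ≈ 9.426 μg/mL.
Steady-state trough Cmin,ss = Cmax,ss·f ≈ 9.426 × 0.1606 ≈ 1.514 μg/mL.
Trough 1.5 μg/mL vs MEC 2 μg/mL: subtherapeutic.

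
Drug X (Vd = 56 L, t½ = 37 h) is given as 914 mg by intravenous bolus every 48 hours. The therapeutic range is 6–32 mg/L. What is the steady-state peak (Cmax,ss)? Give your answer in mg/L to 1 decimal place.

27.5 mg/L

k = ln2/t½ = ln2/37 ≈ 0.018734 h⁻¹; fraction remaining f = e^(−kτ) = e^(−0.018734×48) ≈ 0.4069.
At steady state, accumulation factor R = 1/(1 − e^(−kτ)) ≈ 1.6861.
Single-dose peak C₀ = D/Vd = 914/56 ≈ 16.321 mg/L.
Steady-state peak Cmax,ss = C₀·R ≈ 16.321 × 1.6861 ≈ 27.519 mg/L.
Peak 27.5 mg/L vs MTC 32 mg/L: below toxic threshold.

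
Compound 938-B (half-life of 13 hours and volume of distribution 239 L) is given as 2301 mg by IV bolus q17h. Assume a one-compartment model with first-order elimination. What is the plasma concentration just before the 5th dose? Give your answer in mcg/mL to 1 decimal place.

f = (1/2)^(τ/t½) = (1/2)^(17/13) ≈ 0.4040.
C₀ = D/Vd = 2301/239 ≈ 9.628 mcg/mL.
Before the 5th dose, 4 doses have been given. Superposition: Cmin = C₀·(f + f² + … + f^4).
≈ 9.628 × (0.4040 + 0.1632 + 0.0659 + 0.0266) ≈ 9.628 × 0.6597 ≈ 6.352 mcg/mL.

6.4 mcg/mL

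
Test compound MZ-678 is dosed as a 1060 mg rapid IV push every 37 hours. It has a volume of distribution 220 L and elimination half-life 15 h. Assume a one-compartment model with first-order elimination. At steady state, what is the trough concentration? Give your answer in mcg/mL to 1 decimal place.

Over one 37-h interval, 37/15 ≈ 2.4667 half-lives elapse, leaving f ≈ 0.1809 of each dose.
Each bolus raises the concentration by D/Vd = 1060/220 ≈ 4.818 mcg/mL.
Steady-state trough Cmin,ss = C₀·f/(1−f) ≈ 4.818 × 0.1809/0.8191 ≈ 1.064 mcg/mL.

1.1 mcg/mL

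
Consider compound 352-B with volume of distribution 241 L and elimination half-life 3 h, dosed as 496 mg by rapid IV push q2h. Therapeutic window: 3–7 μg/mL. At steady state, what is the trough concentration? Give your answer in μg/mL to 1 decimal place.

τ/t½ = 2/3 ≈ 0.66667, so fraction remaining f = (1/2)^(2/3) ≈ 0.6300.
At steady state, accumulation factor R = 1/(1 − e^(−kτ)) ≈ 2.7027.
Single-dose peak C₀ = D/Vd = 496/241 ≈ 2.058 μg/mL.
Steady-state peak Cmax,ss = C₀·R ≈ 2.058 × 2.7027 ≈ 5.562 μg/mL.
One interval later, Cmin,ss = Cmax,ss·e^(−kτ) ≈ 5.562 × 0.6300 ≈ 3.504 μg/mL.
Trough 3.5 μg/mL vs MEC 3 μg/mL: adequate.

3.5 μg/mL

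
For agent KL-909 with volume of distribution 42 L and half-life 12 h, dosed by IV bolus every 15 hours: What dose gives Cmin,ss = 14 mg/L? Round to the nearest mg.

811 mg

τ/t½ = 15/12 ≈ 1.25, so f = (1/2)^(15/12) ≈ 0.420448.
Cmin,ss = (D/Vd)·f/(1−f), so D = Cmin,ss·Vd·(1−f)/f.
D = 14 × 42 × (1−f)/f ≈ 14 × 42 × 1.37842 ≈ 810.51 mg.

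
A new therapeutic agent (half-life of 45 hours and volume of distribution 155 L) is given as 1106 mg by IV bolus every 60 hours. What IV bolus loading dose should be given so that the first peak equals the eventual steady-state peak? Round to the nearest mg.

1834 mg

f = (1/2)^(60/45) ≈ 0.396850; accumulation ratio R = 1/(1−f) ≈ 1.65796.
Loading dose to hit Cmax,ss on first dose: D_load = D_maint·R ≈ 1106 × 1.65796 ≈ 1833.70 mg.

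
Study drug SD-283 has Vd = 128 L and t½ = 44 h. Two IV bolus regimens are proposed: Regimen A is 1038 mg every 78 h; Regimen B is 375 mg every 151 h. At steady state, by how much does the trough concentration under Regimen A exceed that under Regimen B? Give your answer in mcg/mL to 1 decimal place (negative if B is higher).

3.1 mcg/mL

Regimen A: f = (1/2)^(78/44) ≈ 0.2927; Cmin,ss = (1038/128)·f/(1−f) ≈ 3.356 mcg/mL.
Regimen B: f = (1/2)^(151/44) ≈ 0.0927; Cmin,ss = (375/128)·f/(1−f) ≈ 0.299 mcg/mL.
Difference ≈ 3.356 − 0.299 ≈ 3.057 mcg/mL.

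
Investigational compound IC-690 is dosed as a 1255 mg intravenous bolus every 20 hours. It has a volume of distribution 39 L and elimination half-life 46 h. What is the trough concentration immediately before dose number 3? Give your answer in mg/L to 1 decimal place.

f = (1/2)^(τ/t½) = (1/2)^(20/46) ≈ 0.7398.
C₀ = D/Vd = 1255/39 ≈ 32.179 mg/L.
Before the 3rd dose, 2 doses have been given. Superposition: Cmin = C₀·(f + f²).
≈ 32.179 × (0.7398 + 0.5473) ≈ 32.179 × 1.2871 ≈ 41.418 mg/L.

41.4 mg/L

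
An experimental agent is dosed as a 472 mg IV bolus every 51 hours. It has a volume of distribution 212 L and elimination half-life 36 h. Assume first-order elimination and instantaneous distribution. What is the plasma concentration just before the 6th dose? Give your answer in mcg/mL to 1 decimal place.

f = (1/2)^(τ/t½) = (1/2)^(51/36) ≈ 0.3746.
C₀ = D/Vd = 472/212 ≈ 2.226 mcg/mL.
Before the 6th dose, 5 doses have been given. Superposition: Cmin = C₀·(f + f² + … + f^5).
≈ 2.226 × (0.3746 + 0.1403 + 0.0526 + 0.0197 + 0.0074) ≈ 2.226 × 0.5946 ≈ 1.324 mcg/mL.

1.3 mcg/mL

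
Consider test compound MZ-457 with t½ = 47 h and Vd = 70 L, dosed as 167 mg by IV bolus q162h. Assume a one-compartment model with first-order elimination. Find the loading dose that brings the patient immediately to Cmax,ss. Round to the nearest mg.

184 mg

f = (1/2)^(162/47) ≈ 0.091708; accumulation ratio R = 1/(1−f) ≈ 1.10097.
Loading dose to hit Cmax,ss on first dose: D_load = D_maint·R ≈ 167 × 1.10097 ≈ 183.86 mg.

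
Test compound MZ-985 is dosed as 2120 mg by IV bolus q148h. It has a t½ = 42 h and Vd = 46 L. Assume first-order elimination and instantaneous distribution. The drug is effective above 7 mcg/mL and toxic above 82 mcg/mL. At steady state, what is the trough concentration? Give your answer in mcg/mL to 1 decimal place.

4.4 mcg/mL

τ/t½ = 148/42 ≈ 3.5238, so fraction remaining f = (1/2)^(148/42) ≈ 0.0869.
Accumulation ratio R = 1/(1 − f) ≈ 1/0.9131 ≈ 1.0952.
Single-dose peak C₀ = D/Vd = 2120/46 ≈ 46.087 mcg/mL.
Cmax,ss = C₀/(1 − f) ≈ 46.087/0.9131 ≈ 50.473 mcg/mL.
Steady-state trough Cmin,ss = Cmax,ss·f ≈ 50.473 × 0.0869 ≈ 4.386 mcg/mL.
Trough 4.4 mcg/mL vs MEC 7 mcg/mL: subtherapeutic.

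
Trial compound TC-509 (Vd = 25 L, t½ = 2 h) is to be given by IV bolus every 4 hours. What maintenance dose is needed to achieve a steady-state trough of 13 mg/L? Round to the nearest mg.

975 mg

τ/t½ = 4/2 ≈ 2, so f = (1/2)^(4/2) ≈ 0.250000.
Cmin,ss = (D/Vd)·f/(1−f), so D = Cmin,ss·Vd·(1−f)/f.
D = 13 × 25 × (1−f)/f ≈ 13 × 25 × 3.00000 ≈ 975.00 mg.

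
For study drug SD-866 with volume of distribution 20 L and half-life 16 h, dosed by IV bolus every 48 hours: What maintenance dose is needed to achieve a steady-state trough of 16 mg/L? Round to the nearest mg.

τ/t½ = 48/16 ≈ 3, so f = (1/2)^(48/16) ≈ 0.125000.
Cmin,ss = (D/Vd)·f/(1−f), so D = Cmin,ss·Vd·(1−f)/f.
D = 16 × 20 × (1−f)/f ≈ 16 × 20 × 7.00000 ≈ 2240.00 mg.

2240 mg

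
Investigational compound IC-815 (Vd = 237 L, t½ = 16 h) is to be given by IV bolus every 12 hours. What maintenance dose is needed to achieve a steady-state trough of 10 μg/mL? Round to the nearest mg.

τ/t½ = 12/16 ≈ 0.75, so f = (1/2)^(12/16) ≈ 0.594604.
Cmin,ss = (D/Vd)·f/(1−f), so D = Cmin,ss·Vd·(1−f)/f.
D = 10 × 237 × (1−f)/f ≈ 10 × 237 × 0.68179 ≈ 1615.84 mg.

1616 mg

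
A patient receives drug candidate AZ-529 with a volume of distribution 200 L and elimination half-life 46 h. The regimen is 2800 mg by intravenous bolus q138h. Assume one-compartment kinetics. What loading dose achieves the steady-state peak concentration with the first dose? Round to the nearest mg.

3200 mg

f = (1/2)^(138/46) ≈ 0.125000; accumulation ratio R = 1/(1−f) ≈ 1.14286.
Loading dose to hit Cmax,ss on first dose: D_load = D_maint·R ≈ 2800 × 1.14286 ≈ 3200.01 mg.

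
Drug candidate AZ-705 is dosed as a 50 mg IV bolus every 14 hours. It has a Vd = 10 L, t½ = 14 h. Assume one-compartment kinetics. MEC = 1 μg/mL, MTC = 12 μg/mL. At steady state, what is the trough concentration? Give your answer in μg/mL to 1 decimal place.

5.0 μg/mL

The dosing interval is 1 half-life, so f = 2^(−1) = 0.5.
At steady state, R = 1/(1 − 0.5) = 2/1.
Single-dose peak C₀ = D/Vd = 50/10 = 5 μg/mL.
Steady-state peak Cmax,ss = C₀·R = 5 × 2/1 ≈ 10.000 μg/mL.
Steady-state trough Cmin,ss = Cmax,ss·f ≈ 10.000 × 0.5 ≈ 5.000 μg/mL.
Trough 5.0 μg/mL vs MEC 1 μg/mL: adequate.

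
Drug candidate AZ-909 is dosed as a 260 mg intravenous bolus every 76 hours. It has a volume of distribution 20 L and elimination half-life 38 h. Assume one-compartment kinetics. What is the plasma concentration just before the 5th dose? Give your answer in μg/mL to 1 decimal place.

4.3 μg/mL

f = (1/2)^(τ/t½) = (1/2)^(76/38) ≈ 0.2500.
C₀ = D/Vd = 260/20 ≈ 13.000 μg/mL.
Before the 5th dose, 4 doses have been given. Superposition: Cmin = C₀·(f + f² + … + f^4).
≈ 13.000 × (0.2500 + 0.0625 + 0.0156 + 0.0039) ≈ 13.000 × 0.3320 ≈ 4.316 μg/mL.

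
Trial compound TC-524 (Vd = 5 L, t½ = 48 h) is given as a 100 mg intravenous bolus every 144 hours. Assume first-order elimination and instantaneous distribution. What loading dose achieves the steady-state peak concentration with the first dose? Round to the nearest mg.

f = (1/2)^(144/48) ≈ 0.125000; accumulation ratio R = 1/(1−f) ≈ 1.14286.
Loading dose to hit Cmax,ss on first dose: D_load = D_maint·R ≈ 100 × 1.14286 ≈ 114.29 mg.

114 mg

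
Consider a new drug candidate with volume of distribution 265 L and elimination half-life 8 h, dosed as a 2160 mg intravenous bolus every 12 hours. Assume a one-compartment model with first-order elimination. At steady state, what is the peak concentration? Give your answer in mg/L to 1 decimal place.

Over one 12-h interval, 12/8 ≈ 1.5 half-lives elapse, leaving f ≈ 0.3536 of each dose.
Accumulation ratio R = 1/(1 − f) ≈ 1/0.6464 ≈ 1.5470.
Single-dose peak C₀ = D/Vd = 2160/265 ≈ 8.151 mg/L.
Steady-state peak Cmax,ss = C₀·R ≈ 8.151 × 1.5470 ≈ 12.610 mg/L.

12.6 mg/L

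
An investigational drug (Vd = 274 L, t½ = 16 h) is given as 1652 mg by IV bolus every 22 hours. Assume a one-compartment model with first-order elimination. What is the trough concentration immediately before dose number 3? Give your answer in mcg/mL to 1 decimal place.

3.2 mcg/mL

f = (1/2)^(τ/t½) = (1/2)^(22/16) ≈ 0.3856.
C₀ = D/Vd = 1652/274 ≈ 6.029 mcg/mL.
Before the 3rd dose, 2 doses have been given. Superposition: Cmin = C₀·(f + f²).
≈ 6.029 × (0.3856 + 0.1487) ≈ 6.029 × 0.5343 ≈ 3.221 mcg/mL.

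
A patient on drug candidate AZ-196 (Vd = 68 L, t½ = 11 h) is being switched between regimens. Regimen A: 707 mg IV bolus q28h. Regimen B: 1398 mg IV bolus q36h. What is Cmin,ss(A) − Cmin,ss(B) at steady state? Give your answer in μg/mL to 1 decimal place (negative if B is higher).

Regimen A: f = (1/2)^(28/11) ≈ 0.1713; Cmin,ss = (707/68)·f/(1−f) ≈ 2.149 μg/mL.
Regimen B: f = (1/2)^(36/11) ≈ 0.1035; Cmin,ss = (1398/68)·f/(1−f) ≈ 2.373 μg/mL.
Difference ≈ 2.149 − 2.373 ≈ -0.224 μg/mL.

-0.2 μg/mL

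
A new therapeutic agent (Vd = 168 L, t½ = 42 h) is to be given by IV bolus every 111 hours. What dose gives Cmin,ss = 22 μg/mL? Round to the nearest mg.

19388 mg

τ/t½ = 111/42 ≈ 2.6429, so f = (1/2)^(111/42) ≈ 0.160111.
Cmin,ss = (D/Vd)·f/(1−f), so D = Cmin,ss·Vd·(1−f)/f.
D = 22 × 168 × (1−f)/f ≈ 22 × 168 × 5.24567 ≈ 19388.00 mg.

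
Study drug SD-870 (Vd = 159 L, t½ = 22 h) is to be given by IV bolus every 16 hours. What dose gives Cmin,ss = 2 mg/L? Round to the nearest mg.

τ/t½ = 16/22 ≈ 0.72727, so f = (1/2)^(16/22) ≈ 0.604045.
Cmin,ss = (D/Vd)·f/(1−f), so D = Cmin,ss·Vd·(1−f)/f.
D = 2 × 159 × (1−f)/f ≈ 2 × 159 × 0.65551 ≈ 208.45 mg.

208 mg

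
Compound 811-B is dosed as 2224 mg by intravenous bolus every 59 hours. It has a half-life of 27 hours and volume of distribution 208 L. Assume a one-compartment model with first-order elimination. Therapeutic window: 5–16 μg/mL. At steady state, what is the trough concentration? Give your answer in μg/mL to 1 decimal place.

3.0 μg/mL

Over one 59-h interval, 59/27 ≈ 2.1852 half-lives elapse, leaving f ≈ 0.2199 of each dose.
Accumulation ratio R = 1/(1 − f) ≈ 1/0.7801 ≈ 1.2819.
Single-dose peak C₀ = D/Vd = 2224/208 ≈ 10.692 μg/mL.
Steady-state peak Cmax,ss = C₀·R ≈ 10.692 × 1.2819 ≈ 13.706 μg/mL.
Steady-state trough Cmin,ss = Cmax,ss·f ≈ 13.706 × 0.2199 ≈ 3.014 μg/mL.
Trough 3.0 μg/mL vs MEC 5 μg/mL: subtherapeutic.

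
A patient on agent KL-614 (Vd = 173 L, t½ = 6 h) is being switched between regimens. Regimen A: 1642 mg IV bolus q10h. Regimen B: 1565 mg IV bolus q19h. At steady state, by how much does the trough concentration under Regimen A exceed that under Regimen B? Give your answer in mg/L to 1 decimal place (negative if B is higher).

3.2 mg/L

Regimen A: f = (1/2)^(10/6) ≈ 0.3150; Cmin,ss = (1642/173)·f/(1−f) ≈ 4.365 mg/L.
Regimen B: f = (1/2)^(19/6) ≈ 0.1114; Cmin,ss = (1565/173)·f/(1−f) ≈ 1.134 mg/L.
Difference ≈ 4.365 − 1.134 ≈ 3.231 mg/L.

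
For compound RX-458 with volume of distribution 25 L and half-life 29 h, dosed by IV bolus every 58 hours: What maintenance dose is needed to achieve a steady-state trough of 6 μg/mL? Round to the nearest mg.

450 mg

τ/t½ = 58/29 ≈ 2, so f = (1/2)^(58/29) ≈ 0.250000.
Cmin,ss = (D/Vd)·f/(1−f), so D = Cmin,ss·Vd·(1−f)/f.
D = 6 × 25 × (1−f)/f ≈ 6 × 25 × 3.00000 ≈ 450.00 mg.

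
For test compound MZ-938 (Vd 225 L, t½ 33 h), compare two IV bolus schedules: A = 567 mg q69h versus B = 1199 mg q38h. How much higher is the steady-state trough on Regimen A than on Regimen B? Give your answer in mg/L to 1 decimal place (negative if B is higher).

Regimen A: f = (1/2)^(69/33) ≈ 0.2347; Cmin,ss = (567/225)·f/(1−f) ≈ 0.773 mg/L.
Regimen B: f = (1/2)^(38/33) ≈ 0.4502; Cmin,ss = (1199/225)·f/(1−f) ≈ 4.364 mg/L.
Difference ≈ 0.773 − 4.364 ≈ -3.591 mg/L.

-3.6 mg/L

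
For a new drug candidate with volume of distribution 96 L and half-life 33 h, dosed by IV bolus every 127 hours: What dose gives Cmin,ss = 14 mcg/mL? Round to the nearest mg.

τ/t½ = 127/33 ≈ 3.8485, so f = (1/2)^(127/33) ≈ 0.069421.
Cmin,ss = (D/Vd)·f/(1−f), so D = Cmin,ss·Vd·(1−f)/f.
D = 14 × 96 × (1−f)/f ≈ 14 × 96 × 13.40486 ≈ 18016.13 mg.

18016 mg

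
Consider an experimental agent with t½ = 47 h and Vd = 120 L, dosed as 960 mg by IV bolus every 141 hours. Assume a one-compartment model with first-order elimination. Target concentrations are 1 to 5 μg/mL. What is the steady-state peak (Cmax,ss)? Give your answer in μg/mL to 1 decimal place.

9.1 μg/mL

The dosing interval is 3 half-lives, so f = 2^(−3) = 0.125.
At steady state, R = 1/(1 − 0.125) = 8/7.
Single-dose peak C₀ = D/Vd = 960/120 = 8 μg/mL.
Steady-state peak Cmax,ss = C₀·R = 8 × 8/7 ≈ 9.143 μg/mL.
Peak 9.1 μg/mL vs MTC 5 μg/mL: exceeds toxic threshold.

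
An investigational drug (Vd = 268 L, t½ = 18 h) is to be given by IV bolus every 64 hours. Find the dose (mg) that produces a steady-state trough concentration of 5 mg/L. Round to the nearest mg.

τ/t½ = 64/18 ≈ 3.5556, so f = (1/2)^(64/18) ≈ 0.085049.
Cmin,ss = (D/Vd)·f/(1−f), so D = Cmin,ss·Vd·(1−f)/f.
D = 5 × 268 × (1−f)/f ≈ 5 × 268 × 10.75793 ≈ 14415.63 mg.

14416 mg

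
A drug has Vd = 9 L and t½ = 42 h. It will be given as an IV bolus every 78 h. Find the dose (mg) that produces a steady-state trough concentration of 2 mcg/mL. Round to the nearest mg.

47 mg

τ/t½ = 78/42 ≈ 1.8571, so f = (1/2)^(78/42) ≈ 0.276022.
Cmin,ss = (D/Vd)·f/(1−f), so D = Cmin,ss·Vd·(1−f)/f.
D = 2 × 9 × (1−f)/f ≈ 2 × 9 × 2.62290 ≈ 47.21 mg.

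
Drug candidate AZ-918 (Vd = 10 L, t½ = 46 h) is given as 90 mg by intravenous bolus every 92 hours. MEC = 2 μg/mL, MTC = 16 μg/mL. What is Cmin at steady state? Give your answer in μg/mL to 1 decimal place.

3.0 μg/mL

The dosing interval is 2 half-lives, so f = 2^(−2) = 0.25.
At steady state, R = 1/(1 − 0.25) = 4/3.
Single-dose peak C₀ = D/Vd = 90/10 = 9 μg/mL.
Steady-state peak Cmax,ss = C₀·R = 9 × 4/3 ≈ 12.000 μg/mL.
Steady-state trough Cmin,ss = Cmax,ss·f ≈ 12.000 × 0.25 ≈ 3.000 μg/mL.
Trough 3.0 μg/mL vs MEC 2 μg/mL: adequate.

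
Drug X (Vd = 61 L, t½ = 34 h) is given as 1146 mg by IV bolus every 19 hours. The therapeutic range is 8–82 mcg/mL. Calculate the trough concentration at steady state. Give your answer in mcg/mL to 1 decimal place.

39.7 mcg/mL

Over one 19-h interval, 19/34 ≈ 0.55882 half-lives elapse, leaving f ≈ 0.6789 of each dose.
Each bolus raises the concentration by D/Vd = 1146/61 ≈ 18.787 mcg/mL.
Steady-state trough Cmin,ss = C₀·f/(1−f) ≈ 18.787 × 0.6789/0.3211 ≈ 39.721 mcg/mL.
Trough 39.7 mcg/mL vs MEC 8 mcg/mL: adequate.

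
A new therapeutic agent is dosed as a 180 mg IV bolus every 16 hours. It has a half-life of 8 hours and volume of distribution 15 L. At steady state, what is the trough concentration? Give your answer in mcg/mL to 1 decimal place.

4.0 mcg/mL

The dosing interval is 2 half-lives, so f = 2^(−2) = 0.25.
Accumulation ratio R = 1/(1 − f) = 1/0.75 = 4/3.
Single-dose peak C₀ = D/Vd = 180/15 = 12 mcg/mL.
Steady-state peak Cmax,ss = C₀·R = 12 × 4/3 ≈ 16.000 mcg/mL.
Steady-state trough Cmin,ss = Cmax,ss·f ≈ 16.000 × 0.25 ≈ 4.000 mcg/mL.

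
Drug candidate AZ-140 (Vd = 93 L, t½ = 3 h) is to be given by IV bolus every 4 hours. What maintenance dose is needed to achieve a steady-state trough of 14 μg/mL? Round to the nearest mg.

1979 mg

τ/t½ = 4/3 ≈ 1.3333, so f = (1/2)^(4/3) ≈ 0.396850.
Cmin,ss = (D/Vd)·f/(1−f), so D = Cmin,ss·Vd·(1−f)/f.
D = 14 × 93 × (1−f)/f ≈ 14 × 93 × 1.51984 ≈ 1978.83 mg.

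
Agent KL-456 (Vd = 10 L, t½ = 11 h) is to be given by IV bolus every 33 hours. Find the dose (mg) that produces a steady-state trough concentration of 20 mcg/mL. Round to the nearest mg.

τ/t½ = 33/11 ≈ 3, so f = (1/2)^(33/11) ≈ 0.125000.
Cmin,ss = (D/Vd)·f/(1−f), so D = Cmin,ss·Vd·(1−f)/f.
D = 20 × 10 × (1−f)/f ≈ 20 × 10 × 7.00000 ≈ 1400.00 mg.

1400 mg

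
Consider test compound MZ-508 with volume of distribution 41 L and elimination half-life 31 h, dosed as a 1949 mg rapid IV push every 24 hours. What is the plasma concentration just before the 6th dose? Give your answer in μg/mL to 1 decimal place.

62.4 μg/mL

f = (1/2)^(τ/t½) = (1/2)^(24/31) ≈ 0.5847.
C₀ = D/Vd = 1949/41 ≈ 47.537 μg/mL.
Before the 6th dose, 5 doses have been given. Superposition: Cmin = C₀·(f + f² + … + f^5).
≈ 47.537 × (0.5847 + 0.3419 + 0.1999 + 0.1169 + 0.0683) ≈ 47.537 × 1.3117 ≈ 62.354 μg/mL.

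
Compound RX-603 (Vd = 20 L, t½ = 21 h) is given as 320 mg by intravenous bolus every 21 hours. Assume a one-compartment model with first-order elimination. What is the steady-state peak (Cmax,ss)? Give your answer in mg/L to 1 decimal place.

The dosing interval is 1 half-life, so f = 2^(−1) = 0.5.
Accumulation ratio R = 1/(1 − f) = 1/0.5 = 2/1.
Single-dose peak C₀ = D/Vd = 320/20 = 16 mg/L.
Steady-state peak Cmax,ss = C₀·R = 16 × 2/1 ≈ 32.000 mg/L.

32.0 mg/L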